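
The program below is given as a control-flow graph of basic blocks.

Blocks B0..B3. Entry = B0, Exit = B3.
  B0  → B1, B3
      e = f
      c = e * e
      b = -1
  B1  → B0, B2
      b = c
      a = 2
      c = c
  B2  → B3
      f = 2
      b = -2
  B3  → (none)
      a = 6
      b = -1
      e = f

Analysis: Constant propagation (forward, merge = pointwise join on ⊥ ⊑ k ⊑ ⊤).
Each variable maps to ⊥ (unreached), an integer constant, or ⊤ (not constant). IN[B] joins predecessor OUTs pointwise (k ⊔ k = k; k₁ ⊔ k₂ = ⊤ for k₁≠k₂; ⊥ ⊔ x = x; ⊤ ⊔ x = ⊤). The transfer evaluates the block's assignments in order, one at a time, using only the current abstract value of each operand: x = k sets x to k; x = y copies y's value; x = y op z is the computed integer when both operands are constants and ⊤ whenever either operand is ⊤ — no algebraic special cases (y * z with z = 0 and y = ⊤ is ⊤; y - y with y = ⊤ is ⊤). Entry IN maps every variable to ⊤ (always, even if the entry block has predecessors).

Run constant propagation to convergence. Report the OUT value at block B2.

Fixpoint table:
  B0: | IN=(all ⊤) | OUT={b:-1; rest ⊤}
  B1: | IN={b:-1; rest ⊤} | OUT={a:2; rest ⊤}
  B2: | IN={a:2; rest ⊤} | OUT={a:2, b:-2, f:2; rest ⊤}
  B3: | IN=(all ⊤) | OUT={a:6, b:-1; rest ⊤}

Merge at B2: IN[B2] = OUT[B1] = {a: 2, b: ⊤, c: ⊤, d: ⊤, e: ⊤, f: ⊤}
Applying B2's transfer function to that IN value gives OUT[B2] (row B2 above).

Answer: {a: 2, b: -2, c: ⊤, d: ⊤, e: ⊤, f: 2}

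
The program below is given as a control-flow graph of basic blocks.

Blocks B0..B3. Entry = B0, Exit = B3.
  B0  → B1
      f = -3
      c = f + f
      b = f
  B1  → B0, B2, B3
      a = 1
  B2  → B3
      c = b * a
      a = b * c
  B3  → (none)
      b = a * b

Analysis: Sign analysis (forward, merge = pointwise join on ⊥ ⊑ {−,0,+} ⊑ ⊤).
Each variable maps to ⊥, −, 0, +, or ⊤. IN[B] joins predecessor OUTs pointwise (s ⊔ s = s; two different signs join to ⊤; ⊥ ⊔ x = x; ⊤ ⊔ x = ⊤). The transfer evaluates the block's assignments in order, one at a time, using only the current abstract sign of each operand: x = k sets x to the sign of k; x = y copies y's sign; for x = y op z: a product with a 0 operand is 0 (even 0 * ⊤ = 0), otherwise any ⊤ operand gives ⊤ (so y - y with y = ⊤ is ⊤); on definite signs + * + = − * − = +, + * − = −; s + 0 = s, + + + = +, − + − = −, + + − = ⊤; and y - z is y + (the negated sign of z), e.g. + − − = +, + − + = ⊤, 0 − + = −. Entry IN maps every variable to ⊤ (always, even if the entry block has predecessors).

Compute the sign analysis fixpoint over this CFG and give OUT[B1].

Answer: {a: +, b: -, c: -, d: ⊤, e: ⊤, f: -}

Working:
Per-block solution:
  B0:  IN=(all ⊤)  OUT={b:-, c:-, f:-; rest ⊤}
  B1:  IN={b:-, c:-, f:-; rest ⊤}  OUT={a:+, b:-, c:-, f:-; rest ⊤}
  B2:  IN={a:+, b:-, c:-, f:-; rest ⊤}  OUT={a:+, b:-, c:-, f:-; rest ⊤}
  B3:  IN={a:+, b:-, c:-, f:-; rest ⊤}  OUT={a:+, b:-, c:-, f:-; rest ⊤}

Merge at B1: IN[B1] = OUT[B0] = {a: ⊤, b: -, c: -, d: ⊤, e: ⊤, f: -}
Applying B1's transfer function to that IN value gives OUT[B1] (row B1 above).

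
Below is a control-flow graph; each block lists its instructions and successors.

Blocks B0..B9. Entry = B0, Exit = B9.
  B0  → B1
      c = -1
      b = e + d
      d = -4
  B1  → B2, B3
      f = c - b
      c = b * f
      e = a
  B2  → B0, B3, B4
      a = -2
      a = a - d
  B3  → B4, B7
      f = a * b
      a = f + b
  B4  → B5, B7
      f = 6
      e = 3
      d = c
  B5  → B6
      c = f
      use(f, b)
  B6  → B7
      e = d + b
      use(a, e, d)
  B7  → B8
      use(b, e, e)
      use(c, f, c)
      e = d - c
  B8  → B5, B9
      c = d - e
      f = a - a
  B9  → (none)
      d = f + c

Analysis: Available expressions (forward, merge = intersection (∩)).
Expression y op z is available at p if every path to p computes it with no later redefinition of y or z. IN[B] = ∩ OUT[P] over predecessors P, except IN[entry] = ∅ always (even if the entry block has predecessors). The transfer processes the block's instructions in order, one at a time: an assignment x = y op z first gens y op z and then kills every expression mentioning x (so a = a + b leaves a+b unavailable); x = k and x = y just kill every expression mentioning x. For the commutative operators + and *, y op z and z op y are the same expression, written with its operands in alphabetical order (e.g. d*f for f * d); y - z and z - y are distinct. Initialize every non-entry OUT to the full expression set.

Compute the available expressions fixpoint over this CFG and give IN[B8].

Answer: {d-c}

Derivation:
Converged values:
  B0:  IN={}  OUT={}
  B1:  IN={}  OUT={b*f}
  B2:  IN={b*f}  OUT={b*f}
  B3:  IN={b*f}  OUT={b+f}
  B4:  IN={}  OUT={}
  B5:  IN={}  OUT={}
  B6:  IN={}  OUT={b+d}
  B7:  IN={}  OUT={d-c}
  B8:  IN={d-c}  OUT={a-a, d-e}
  B9:  IN={a-a, d-e}  OUT={a-a, c+f}

Merge at B8: IN[B8] = OUT[B7] = {d-c}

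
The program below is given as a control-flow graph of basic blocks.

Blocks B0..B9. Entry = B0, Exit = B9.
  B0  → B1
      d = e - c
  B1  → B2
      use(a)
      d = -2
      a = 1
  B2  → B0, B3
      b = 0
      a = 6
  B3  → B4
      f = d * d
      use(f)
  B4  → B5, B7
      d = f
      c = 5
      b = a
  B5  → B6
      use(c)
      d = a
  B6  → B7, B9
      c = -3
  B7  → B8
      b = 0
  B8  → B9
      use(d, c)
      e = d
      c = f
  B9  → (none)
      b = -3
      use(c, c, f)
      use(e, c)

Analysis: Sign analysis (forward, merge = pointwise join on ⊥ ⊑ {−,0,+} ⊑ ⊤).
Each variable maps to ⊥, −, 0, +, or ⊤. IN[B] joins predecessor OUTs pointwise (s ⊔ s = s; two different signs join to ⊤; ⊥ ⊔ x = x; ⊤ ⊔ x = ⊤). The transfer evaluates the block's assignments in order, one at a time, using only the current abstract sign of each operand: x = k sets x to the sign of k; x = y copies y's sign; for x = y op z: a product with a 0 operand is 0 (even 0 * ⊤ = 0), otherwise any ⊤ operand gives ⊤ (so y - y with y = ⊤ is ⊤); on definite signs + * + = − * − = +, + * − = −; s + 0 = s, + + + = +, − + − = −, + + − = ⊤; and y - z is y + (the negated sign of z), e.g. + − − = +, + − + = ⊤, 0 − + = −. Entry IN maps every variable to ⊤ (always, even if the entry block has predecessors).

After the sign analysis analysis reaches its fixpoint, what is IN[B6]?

Per-block solution:
  B0: | IN=(all ⊤) | OUT=(all ⊤)
  B1: | IN=(all ⊤) | OUT={a:+, d:-; rest ⊤}
  B2: | IN={a:+, d:-; rest ⊤} | OUT={a:+, b:0, d:-; rest ⊤}
  B3: | IN={a:+, b:0, d:-; rest ⊤} | OUT={a:+, b:0, d:-, f:+; rest ⊤}
  B4: | IN={a:+, b:0, d:-, f:+; rest ⊤} | OUT={a:+, b:+, c:+, d:+, f:+; rest ⊤}
  B5: | IN={a:+, b:+, c:+, d:+, f:+; rest ⊤} | OUT={a:+, b:+, c:+, d:+, f:+; rest ⊤}
  B6: | IN={a:+, b:+, c:+, d:+, f:+; rest ⊤} | OUT={a:+, b:+, c:-, d:+, f:+; rest ⊤}
  B7: | IN={a:+, b:+, d:+, f:+; rest ⊤} | OUT={a:+, b:0, d:+, f:+; rest ⊤}
  B8: | IN={a:+, b:0, d:+, f:+; rest ⊤} | OUT={a:+, b:0, c:+, d:+, e:+, f:+; rest ⊤}
  B9: | IN={a:+, d:+, f:+; rest ⊤} | OUT={a:+, b:-, d:+, f:+; rest ⊤}

Merge at B6: IN[B6] = OUT[B5] = {a: +, b: +, c: +, d: +, e: ⊤, f: +}

Answer: {a: +, b: +, c: +, d: +, e: ⊤, f: +}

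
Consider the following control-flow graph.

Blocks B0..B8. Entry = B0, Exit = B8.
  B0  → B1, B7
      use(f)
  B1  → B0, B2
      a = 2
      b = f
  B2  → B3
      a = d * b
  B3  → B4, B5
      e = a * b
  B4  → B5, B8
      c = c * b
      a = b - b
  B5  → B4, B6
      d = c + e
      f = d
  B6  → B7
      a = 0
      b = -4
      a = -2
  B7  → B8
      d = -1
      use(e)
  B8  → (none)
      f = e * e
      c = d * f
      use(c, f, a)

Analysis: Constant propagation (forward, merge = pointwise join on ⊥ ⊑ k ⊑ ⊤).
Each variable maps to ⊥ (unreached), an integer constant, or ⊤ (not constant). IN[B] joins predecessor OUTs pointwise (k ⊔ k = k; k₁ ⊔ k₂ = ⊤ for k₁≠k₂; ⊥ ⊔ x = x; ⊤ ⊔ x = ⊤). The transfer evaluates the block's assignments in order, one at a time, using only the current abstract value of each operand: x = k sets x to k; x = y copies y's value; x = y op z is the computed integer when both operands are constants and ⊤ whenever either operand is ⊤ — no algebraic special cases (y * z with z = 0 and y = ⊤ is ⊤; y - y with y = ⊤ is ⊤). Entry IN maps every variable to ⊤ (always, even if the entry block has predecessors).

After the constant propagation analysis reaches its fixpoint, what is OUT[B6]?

Per-block solution:
  B0:  IN=(all ⊤)  OUT=(all ⊤)
  B1:  IN=(all ⊤)  OUT={a:2; rest ⊤}
  B2:  IN={a:2; rest ⊤}  OUT=(all ⊤)
  B3:  IN=(all ⊤)  OUT=(all ⊤)
  B4:  IN=(all ⊤)  OUT=(all ⊤)
  B5:  IN=(all ⊤)  OUT=(all ⊤)
  B6:  IN=(all ⊤)  OUT={a:-2, b:-4; rest ⊤}
  B7:  IN=(all ⊤)  OUT={d:-1; rest ⊤}
  B8:  IN=(all ⊤)  OUT=(all ⊤)

Merge at B6: IN[B6] = OUT[B5] = {a: ⊤, b: ⊤, c: ⊤, d: ⊤, e: ⊤, f: ⊤}
Applying B6's transfer function to that IN value gives OUT[B6] (row B6 above).

Answer: {a: -2, b: -4, c: ⊤, d: ⊤, e: ⊤, f: ⊤}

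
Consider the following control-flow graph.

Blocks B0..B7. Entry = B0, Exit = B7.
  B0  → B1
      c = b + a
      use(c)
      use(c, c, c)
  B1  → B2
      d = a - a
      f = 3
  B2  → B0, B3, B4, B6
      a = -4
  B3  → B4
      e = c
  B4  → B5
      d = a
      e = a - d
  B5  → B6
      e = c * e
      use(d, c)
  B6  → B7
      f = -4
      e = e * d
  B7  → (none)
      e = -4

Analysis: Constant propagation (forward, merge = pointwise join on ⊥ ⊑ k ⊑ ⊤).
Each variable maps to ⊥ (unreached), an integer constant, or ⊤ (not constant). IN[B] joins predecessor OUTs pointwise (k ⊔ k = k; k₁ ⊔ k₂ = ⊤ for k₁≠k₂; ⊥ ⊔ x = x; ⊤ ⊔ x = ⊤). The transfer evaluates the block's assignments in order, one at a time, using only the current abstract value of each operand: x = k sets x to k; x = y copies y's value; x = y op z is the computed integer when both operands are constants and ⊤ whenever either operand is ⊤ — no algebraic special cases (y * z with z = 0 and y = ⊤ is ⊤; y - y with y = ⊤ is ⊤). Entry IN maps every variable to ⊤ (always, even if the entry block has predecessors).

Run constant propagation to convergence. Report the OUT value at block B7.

Answer: {a: -4, b: ⊤, c: ⊤, d: ⊤, e: -4, f: -4}

Working:
Converged values:
  B0:   IN=(all ⊤)   OUT=(all ⊤)
  B1:   IN=(all ⊤)   OUT={f:3; rest ⊤}
  B2:   IN={f:3; rest ⊤}   OUT={a:-4, f:3; rest ⊤}
  B3:   IN={a:-4, f:3; rest ⊤}   OUT={a:-4, f:3; rest ⊤}
  B4:   IN={a:-4, f:3; rest ⊤}   OUT={a:-4, d:-4, e:0, f:3; rest ⊤}
  B5:   IN={a:-4, d:-4, e:0, f:3; rest ⊤}   OUT={a:-4, d:-4, f:3; rest ⊤}
  B6:   IN={a:-4, f:3; rest ⊤}   OUT={a:-4, f:-4; rest ⊤}
  B7:   IN={a:-4, f:-4; rest ⊤}   OUT={a:-4, e:-4, f:-4; rest ⊤}

Merge at B7: IN[B7] = OUT[B6] = {a: -4, b: ⊤, c: ⊤, d: ⊤, e: ⊤, f: -4}
Applying B7's transfer function to that IN value gives OUT[B7] (row B7 above).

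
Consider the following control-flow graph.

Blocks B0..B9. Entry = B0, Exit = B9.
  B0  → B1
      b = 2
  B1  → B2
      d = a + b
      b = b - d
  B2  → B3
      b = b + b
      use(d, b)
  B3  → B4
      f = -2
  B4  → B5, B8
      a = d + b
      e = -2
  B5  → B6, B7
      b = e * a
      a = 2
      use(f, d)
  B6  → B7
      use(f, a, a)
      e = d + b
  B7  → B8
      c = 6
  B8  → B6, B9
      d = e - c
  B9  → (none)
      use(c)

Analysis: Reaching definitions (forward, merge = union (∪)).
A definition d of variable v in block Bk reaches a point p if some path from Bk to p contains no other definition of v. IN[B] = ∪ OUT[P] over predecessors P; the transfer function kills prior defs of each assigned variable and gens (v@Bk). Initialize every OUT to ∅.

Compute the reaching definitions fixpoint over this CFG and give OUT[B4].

Answer: {a@B4, b@B2, d@B1, e@B4, f@B3}

Derivation:
Fixpoint table:
  B0:  IN={}  OUT={b@B0}
  B1:  IN={b@B0}  OUT={b@B1, d@B1}
  B2:  IN={b@B1, d@B1}  OUT={b@B2, d@B1}
  B3:  IN={b@B2, d@B1}  OUT={b@B2, d@B1, f@B3}
  B4:  IN={b@B2, d@B1, f@B3}  OUT={a@B4, b@B2, d@B1, e@B4, f@B3}
  B5:  IN={a@B4, b@B2, d@B1, e@B4, f@B3}  OUT={a@B5, b@B5, d@B1, e@B4, f@B3}
  B6:  IN={a@B4, a@B5, b@B2, b@B5, c@B7, d@B1, d@B8, e@B4, e@B6, f@B3}  OUT={a@B4, a@B5, b@B2, b@B5, c@B7, d@B1, d@B8, e@B6, f@B3}
  B7:  IN={a@B4, a@B5, b@B2, b@B5, c@B7, d@B1, d@B8, e@B4, e@B6, f@B3}  OUT={a@B4, a@B5, b@B2, b@B5, c@B7, d@B1, d@B8, e@B4, e@B6, f@B3}
  B8:  IN={a@B4, a@B5, b@B2, b@B5, c@B7, d@B1, d@B8, e@B4, e@B6, f@B3}  OUT={a@B4, a@B5, b@B2, b@B5, c@B7, d@B8, e@B4, e@B6, f@B3}
  B9:  IN={a@B4, a@B5, b@B2, b@B5, c@B7, d@B8, e@B4, e@B6, f@B3}  OUT={a@B4, a@B5, b@B2, b@B5, c@B7, d@B8, e@B4, e@B6, f@B3}

Merge at B4: IN[B4] = OUT[B3] = {b@B2, d@B1, f@B3}
Applying B4's transfer function to that IN value gives OUT[B4] (row B4 above).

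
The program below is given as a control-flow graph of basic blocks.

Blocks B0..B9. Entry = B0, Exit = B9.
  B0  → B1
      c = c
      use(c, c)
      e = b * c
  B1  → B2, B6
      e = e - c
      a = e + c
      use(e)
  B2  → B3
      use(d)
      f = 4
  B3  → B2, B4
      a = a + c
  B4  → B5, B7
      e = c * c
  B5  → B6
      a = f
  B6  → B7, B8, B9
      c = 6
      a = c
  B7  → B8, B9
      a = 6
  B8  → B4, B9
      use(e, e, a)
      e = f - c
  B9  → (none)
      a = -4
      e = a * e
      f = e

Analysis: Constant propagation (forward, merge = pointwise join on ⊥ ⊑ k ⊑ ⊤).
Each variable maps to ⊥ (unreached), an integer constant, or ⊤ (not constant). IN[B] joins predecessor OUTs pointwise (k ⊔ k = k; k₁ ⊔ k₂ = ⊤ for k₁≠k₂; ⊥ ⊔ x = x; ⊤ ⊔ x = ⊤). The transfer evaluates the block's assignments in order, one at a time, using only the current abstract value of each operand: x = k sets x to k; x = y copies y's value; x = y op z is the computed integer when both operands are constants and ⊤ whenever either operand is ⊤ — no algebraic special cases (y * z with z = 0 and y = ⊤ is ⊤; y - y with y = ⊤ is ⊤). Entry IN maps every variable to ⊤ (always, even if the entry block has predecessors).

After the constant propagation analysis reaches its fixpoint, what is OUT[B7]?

Converged values:
  B0: | IN=(all ⊤) | OUT=(all ⊤)
  B1: | IN=(all ⊤) | OUT=(all ⊤)
  B2: | IN=(all ⊤) | OUT={f:4; rest ⊤}
  B3: | IN={f:4; rest ⊤} | OUT={f:4; rest ⊤}
  B4: | IN=(all ⊤) | OUT=(all ⊤)
  B5: | IN=(all ⊤) | OUT=(all ⊤)
  B6: | IN=(all ⊤) | OUT={a:6, c:6; rest ⊤}
  B7: | IN=(all ⊤) | OUT={a:6; rest ⊤}
  B8: | IN={a:6; rest ⊤} | OUT={a:6; rest ⊤}
  B9: | IN={a:6; rest ⊤} | OUT={a:-4; rest ⊤}

Merge at B7: IN[B7] = OUT[B4] ⊔ OUT[B6] = {a: ⊤, b: ⊤, c: ⊤, d: ⊤, e: ⊤, f: ⊤}
Applying B7's transfer function to that IN value gives OUT[B7] (row B7 above).

Answer: {a: 6, b: ⊤, c: ⊤, d: ⊤, e: ⊤, f: ⊤}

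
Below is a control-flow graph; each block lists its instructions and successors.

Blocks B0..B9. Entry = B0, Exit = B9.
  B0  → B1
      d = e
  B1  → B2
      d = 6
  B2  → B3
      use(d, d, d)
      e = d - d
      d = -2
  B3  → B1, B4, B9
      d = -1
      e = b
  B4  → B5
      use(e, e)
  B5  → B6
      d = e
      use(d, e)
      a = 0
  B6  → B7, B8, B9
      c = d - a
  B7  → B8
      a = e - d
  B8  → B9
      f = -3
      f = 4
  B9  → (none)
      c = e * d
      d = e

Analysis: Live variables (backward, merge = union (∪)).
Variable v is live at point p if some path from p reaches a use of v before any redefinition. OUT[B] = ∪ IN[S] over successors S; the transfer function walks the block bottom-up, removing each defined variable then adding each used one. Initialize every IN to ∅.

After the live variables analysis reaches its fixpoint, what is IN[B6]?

Fixpoint table:
  B0:   IN={b, e}   OUT={b}
  B1:   IN={b}   OUT={b, d}
  B2:   IN={b, d}   OUT={b}
  B3:   IN={b}   OUT={b, d, e}
  B4:   IN={e}   OUT={e}
  B5:   IN={e}   OUT={a, d, e}
  B6:   IN={a, d, e}   OUT={d, e}
  B7:   IN={d, e}   OUT={d, e}
  B8:   IN={d, e}   OUT={d, e}
  B9:   IN={d, e}   OUT={}

Merge at B6: OUT[B6] = IN[B7] ⊔ IN[B8] ⊔ IN[B9] = {d, e}
Applying B6's transfer function to that OUT value gives IN[B6] (row B6 above).

Answer: {a, d, e}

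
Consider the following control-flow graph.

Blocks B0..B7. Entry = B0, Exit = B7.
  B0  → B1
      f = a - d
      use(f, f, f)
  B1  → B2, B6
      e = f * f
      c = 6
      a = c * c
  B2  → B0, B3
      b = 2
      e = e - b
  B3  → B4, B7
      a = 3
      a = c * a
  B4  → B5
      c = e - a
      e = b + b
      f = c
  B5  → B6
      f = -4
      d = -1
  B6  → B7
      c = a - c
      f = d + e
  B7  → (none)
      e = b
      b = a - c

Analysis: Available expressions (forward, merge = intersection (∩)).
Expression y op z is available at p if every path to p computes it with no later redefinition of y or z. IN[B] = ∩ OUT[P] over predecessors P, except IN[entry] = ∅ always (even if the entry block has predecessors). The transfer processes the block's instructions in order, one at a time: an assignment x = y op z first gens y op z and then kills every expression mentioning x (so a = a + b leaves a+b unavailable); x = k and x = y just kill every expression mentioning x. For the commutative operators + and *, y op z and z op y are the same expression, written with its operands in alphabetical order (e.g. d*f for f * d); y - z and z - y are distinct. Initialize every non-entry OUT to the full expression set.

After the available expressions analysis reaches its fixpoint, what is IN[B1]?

Answer: {a-d}

Working:
Converged values:
  B0: | IN={} | OUT={a-d}
  B1: | IN={a-d} | OUT={c*c, f*f}
  B2: | IN={c*c, f*f} | OUT={c*c, f*f}
  B3: | IN={c*c, f*f} | OUT={c*c, f*f}
  B4: | IN={c*c, f*f} | OUT={b+b}
  B5: | IN={b+b} | OUT={b+b}
  B6: | IN={} | OUT={d+e}
  B7: | IN={} | OUT={a-c}

Merge at B1: IN[B1] = OUT[B0] = {a-d}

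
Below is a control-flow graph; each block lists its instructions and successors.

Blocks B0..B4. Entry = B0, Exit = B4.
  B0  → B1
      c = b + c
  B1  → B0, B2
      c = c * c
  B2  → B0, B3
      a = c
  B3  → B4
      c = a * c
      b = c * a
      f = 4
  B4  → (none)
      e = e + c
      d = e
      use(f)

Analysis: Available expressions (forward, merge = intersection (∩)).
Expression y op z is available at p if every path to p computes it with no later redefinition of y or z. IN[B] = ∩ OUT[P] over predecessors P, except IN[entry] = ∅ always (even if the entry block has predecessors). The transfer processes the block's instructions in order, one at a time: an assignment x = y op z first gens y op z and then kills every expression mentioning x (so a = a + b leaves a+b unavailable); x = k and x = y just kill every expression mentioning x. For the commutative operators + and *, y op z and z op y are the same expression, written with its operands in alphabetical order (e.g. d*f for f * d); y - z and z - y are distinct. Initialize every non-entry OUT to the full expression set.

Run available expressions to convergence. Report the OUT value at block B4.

Fixpoint table:
  B0: | IN={} | OUT={}
  B1: | IN={} | OUT={}
  B2: | IN={} | OUT={}
  B3: | IN={} | OUT={a*c}
  B4: | IN={a*c} | OUT={a*c}

Merge at B4: IN[B4] = OUT[B3] = {a*c}
Applying B4's transfer function to that IN value gives OUT[B4] (row B4 above).

Answer: {a*c}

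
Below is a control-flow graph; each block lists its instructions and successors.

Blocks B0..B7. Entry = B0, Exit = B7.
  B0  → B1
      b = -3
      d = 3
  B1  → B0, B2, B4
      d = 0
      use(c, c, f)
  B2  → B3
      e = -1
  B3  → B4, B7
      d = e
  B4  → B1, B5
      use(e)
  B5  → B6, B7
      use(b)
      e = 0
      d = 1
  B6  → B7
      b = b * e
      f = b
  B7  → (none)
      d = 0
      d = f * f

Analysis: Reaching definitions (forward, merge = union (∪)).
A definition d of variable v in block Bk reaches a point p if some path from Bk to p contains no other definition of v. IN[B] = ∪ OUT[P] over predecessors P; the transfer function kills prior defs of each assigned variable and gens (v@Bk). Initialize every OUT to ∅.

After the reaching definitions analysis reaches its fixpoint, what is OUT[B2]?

Answer: {b@B0, d@B1, e@B2}

Derivation:
Per-block solution:
  B0: | IN={b@B0, d@B1, e@B2} | OUT={b@B0, d@B0, e@B2}
  B1: | IN={b@B0, d@B0, d@B1, d@B3, e@B2} | OUT={b@B0, d@B1, e@B2}
  B2: | IN={b@B0, d@B1, e@B2} | OUT={b@B0, d@B1, e@B2}
  B3: | IN={b@B0, d@B1, e@B2} | OUT={b@B0, d@B3, e@B2}
  B4: | IN={b@B0, d@B1, d@B3, e@B2} | OUT={b@B0, d@B1, d@B3, e@B2}
  B5: | IN={b@B0, d@B1, d@B3, e@B2} | OUT={b@B0, d@B5, e@B5}
  B6: | IN={b@B0, d@B5, e@B5} | OUT={b@B6, d@B5, e@B5, f@B6}
  B7: | IN={b@B0, b@B6, d@B3, d@B5, e@B2, e@B5, f@B6} | OUT={b@B0, b@B6, d@B7, e@B2, e@B5, f@B6}

Merge at B2: IN[B2] = OUT[B1] = {b@B0, d@B1, e@B2}
Applying B2's transfer function to that IN value gives OUT[B2] (row B2 above).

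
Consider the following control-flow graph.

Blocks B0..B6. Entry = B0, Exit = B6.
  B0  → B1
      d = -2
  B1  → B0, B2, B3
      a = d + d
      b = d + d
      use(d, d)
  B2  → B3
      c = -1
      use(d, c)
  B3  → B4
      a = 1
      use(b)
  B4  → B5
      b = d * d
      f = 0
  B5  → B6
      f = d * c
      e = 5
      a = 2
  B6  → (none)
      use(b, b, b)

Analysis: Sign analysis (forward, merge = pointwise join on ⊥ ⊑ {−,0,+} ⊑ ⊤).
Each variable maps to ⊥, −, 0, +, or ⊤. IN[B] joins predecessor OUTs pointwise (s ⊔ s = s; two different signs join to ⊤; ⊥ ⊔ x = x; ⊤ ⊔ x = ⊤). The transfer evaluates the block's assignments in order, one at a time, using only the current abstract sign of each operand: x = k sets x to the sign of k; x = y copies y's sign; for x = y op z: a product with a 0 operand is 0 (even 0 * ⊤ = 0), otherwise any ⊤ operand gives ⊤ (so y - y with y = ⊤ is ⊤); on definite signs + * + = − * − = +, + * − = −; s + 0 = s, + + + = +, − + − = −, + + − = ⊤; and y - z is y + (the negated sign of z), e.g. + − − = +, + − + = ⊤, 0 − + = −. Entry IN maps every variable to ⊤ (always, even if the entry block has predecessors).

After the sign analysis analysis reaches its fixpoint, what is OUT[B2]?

Per-block solution:
  B0: | IN=(all ⊤) | OUT={d:-; rest ⊤}
  B1: | IN={d:-; rest ⊤} | OUT={a:-, b:-, d:-; rest ⊤}
  B2: | IN={a:-, b:-, d:-; rest ⊤} | OUT={a:-, b:-, c:-, d:-; rest ⊤}
  B3: | IN={a:-, b:-, d:-; rest ⊤} | OUT={a:+, b:-, d:-; rest ⊤}
  B4: | IN={a:+, b:-, d:-; rest ⊤} | OUT={a:+, b:+, d:-, f:0; rest ⊤}
  B5: | IN={a:+, b:+, d:-, f:0; rest ⊤} | OUT={a:+, b:+, d:-, e:+; rest ⊤}
  B6: | IN={a:+, b:+, d:-, e:+; rest ⊤} | OUT={a:+, b:+, d:-, e:+; rest ⊤}

Merge at B2: IN[B2] = OUT[B1] = {a: -, b: -, c: ⊤, d: -, e: ⊤, f: ⊤}
Applying B2's transfer function to that IN value gives OUT[B2] (row B2 above).

Answer: {a: -, b: -, c: -, d: -, e: ⊤, f: ⊤}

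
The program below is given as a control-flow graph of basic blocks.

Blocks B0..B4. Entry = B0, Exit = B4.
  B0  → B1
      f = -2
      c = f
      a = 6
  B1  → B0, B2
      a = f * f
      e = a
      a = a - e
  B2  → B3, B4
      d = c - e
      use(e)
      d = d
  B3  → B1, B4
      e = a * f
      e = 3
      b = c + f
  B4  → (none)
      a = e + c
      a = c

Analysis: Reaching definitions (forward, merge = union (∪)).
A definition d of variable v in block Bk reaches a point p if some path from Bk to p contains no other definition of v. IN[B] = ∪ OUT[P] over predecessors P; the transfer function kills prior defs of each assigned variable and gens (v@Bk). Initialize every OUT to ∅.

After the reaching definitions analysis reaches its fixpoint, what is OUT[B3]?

Answer: {a@B1, b@B3, c@B0, d@B2, e@B3, f@B0}

Trace:
Fixpoint table:
  B0: | IN={a@B1, b@B3, c@B0, d@B2, e@B1, f@B0} | OUT={a@B0, b@B3, c@B0, d@B2, e@B1, f@B0}
  B1: | IN={a@B0, a@B1, b@B3, c@B0, d@B2, e@B1, e@B3, f@B0} | OUT={a@B1, b@B3, c@B0, d@B2, e@B1, f@B0}
  B2: | IN={a@B1, b@B3, c@B0, d@B2, e@B1, f@B0} | OUT={a@B1, b@B3, c@B0, d@B2, e@B1, f@B0}
  B3: | IN={a@B1, b@B3, c@B0, d@B2, e@B1, f@B0} | OUT={a@B1, b@B3, c@B0, d@B2, e@B3, f@B0}
  B4: | IN={a@B1, b@B3, c@B0, d@B2, e@B1, e@B3, f@B0} | OUT={a@B4, b@B3, c@B0, d@B2, e@B1, e@B3, f@B0}

Merge at B3: IN[B3] = OUT[B2] = {a@B1, b@B3, c@B0, d@B2, e@B1, f@B0}
Applying B3's transfer function to that IN value gives OUT[B3] (row B3 above).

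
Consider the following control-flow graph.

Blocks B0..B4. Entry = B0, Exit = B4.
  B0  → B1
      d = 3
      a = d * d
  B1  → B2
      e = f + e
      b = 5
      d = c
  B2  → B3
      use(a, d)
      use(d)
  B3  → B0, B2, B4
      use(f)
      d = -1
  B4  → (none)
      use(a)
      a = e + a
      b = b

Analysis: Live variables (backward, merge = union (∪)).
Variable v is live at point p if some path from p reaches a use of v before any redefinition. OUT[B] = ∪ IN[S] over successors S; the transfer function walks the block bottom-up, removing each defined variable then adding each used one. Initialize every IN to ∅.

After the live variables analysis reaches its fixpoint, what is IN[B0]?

Converged values:
  B0: | IN={c, e, f} | OUT={a, c, e, f}
  B1: | IN={a, c, e, f} | OUT={a, b, c, d, e, f}
  B2: | IN={a, b, c, d, e, f} | OUT={a, b, c, e, f}
  B3: | IN={a, b, c, e, f} | OUT={a, b, c, d, e, f}
  B4: | IN={a, b, e} | OUT={}

Merge at B0: OUT[B0] = IN[B1] = {a, c, e, f}
Applying B0's transfer function to that OUT value gives IN[B0] (row B0 above).

Answer: {c, e, f}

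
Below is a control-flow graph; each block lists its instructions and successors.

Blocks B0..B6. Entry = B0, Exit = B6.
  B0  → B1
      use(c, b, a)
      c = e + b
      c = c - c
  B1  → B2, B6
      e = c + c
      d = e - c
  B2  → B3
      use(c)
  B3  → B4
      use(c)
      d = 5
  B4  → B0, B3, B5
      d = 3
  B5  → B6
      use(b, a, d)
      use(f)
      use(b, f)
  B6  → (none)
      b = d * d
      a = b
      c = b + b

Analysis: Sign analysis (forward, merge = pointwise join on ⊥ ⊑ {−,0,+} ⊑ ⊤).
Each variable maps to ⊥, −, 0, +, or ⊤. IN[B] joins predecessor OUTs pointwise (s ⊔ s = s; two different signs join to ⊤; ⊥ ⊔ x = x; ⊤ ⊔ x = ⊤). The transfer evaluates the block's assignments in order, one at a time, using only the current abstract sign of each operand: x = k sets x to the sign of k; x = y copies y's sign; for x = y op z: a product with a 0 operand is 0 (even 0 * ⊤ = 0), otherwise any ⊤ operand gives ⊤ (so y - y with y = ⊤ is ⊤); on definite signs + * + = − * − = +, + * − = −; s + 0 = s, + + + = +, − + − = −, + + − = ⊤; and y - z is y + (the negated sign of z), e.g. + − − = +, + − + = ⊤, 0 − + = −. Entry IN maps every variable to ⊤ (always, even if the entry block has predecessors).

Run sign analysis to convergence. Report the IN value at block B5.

Fixpoint table:
  B0:  IN=(all ⊤)  OUT=(all ⊤)
  B1:  IN=(all ⊤)  OUT=(all ⊤)
  B2:  IN=(all ⊤)  OUT=(all ⊤)
  B3:  IN=(all ⊤)  OUT={d:+; rest ⊤}
  B4:  IN={d:+; rest ⊤}  OUT={d:+; rest ⊤}
  B5:  IN={d:+; rest ⊤}  OUT={d:+; rest ⊤}
  B6:  IN=(all ⊤)  OUT=(all ⊤)

Merge at B5: IN[B5] = OUT[B4] = {a: ⊤, b: ⊤, c: ⊤, d: +, e: ⊤, f: ⊤}

Answer: {a: ⊤, b: ⊤, c: ⊤, d: +, e: ⊤, f: ⊤}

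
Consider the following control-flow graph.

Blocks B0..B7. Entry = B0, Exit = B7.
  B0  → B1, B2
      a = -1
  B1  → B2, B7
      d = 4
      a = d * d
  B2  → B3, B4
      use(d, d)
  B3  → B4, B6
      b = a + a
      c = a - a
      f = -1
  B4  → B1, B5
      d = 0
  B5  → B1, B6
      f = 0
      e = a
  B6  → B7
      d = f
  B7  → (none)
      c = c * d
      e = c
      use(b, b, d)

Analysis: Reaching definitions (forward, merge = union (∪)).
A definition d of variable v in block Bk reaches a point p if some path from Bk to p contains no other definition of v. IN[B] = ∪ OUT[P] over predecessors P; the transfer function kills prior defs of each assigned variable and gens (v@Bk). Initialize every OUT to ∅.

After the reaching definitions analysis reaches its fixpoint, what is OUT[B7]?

Answer: {a@B0, a@B1, b@B3, c@B7, d@B1, d@B6, e@B7, f@B3, f@B5}

Working:
Fixpoint table:
  B0:   IN={}   OUT={a@B0}
  B1:   IN={a@B0, a@B1, b@B3, c@B3, d@B4, e@B5, f@B3, f@B5}   OUT={a@B1, b@B3, c@B3, d@B1, e@B5, f@B3, f@B5}
  B2:   IN={a@B0, a@B1, b@B3, c@B3, d@B1, e@B5, f@B3, f@B5}   OUT={a@B0, a@B1, b@B3, c@B3, d@B1, e@B5, f@B3, f@B5}
  B3:   IN={a@B0, a@B1, b@B3, c@B3, d@B1, e@B5, f@B3, f@B5}   OUT={a@B0, a@B1, b@B3, c@B3, d@B1, e@B5, f@B3}
  B4:   IN={a@B0, a@B1, b@B3, c@B3, d@B1, e@B5, f@B3, f@B5}   OUT={a@B0, a@B1, b@B3, c@B3, d@B4, e@B5, f@B3, f@B5}
  B5:   IN={a@B0, a@B1, b@B3, c@B3, d@B4, e@B5, f@B3, f@B5}   OUT={a@B0, a@B1, b@B3, c@B3, d@B4, e@B5, f@B5}
  B6:   IN={a@B0, a@B1, b@B3, c@B3, d@B1, d@B4, e@B5, f@B3, f@B5}   OUT={a@B0, a@B1, b@B3, c@B3, d@B6, e@B5, f@B3, f@B5}
  B7:   IN={a@B0, a@B1, b@B3, c@B3, d@B1, d@B6, e@B5, f@B3, f@B5}   OUT={a@B0, a@B1, b@B3, c@B7, d@B1, d@B6, e@B7, f@B3, f@B5}

Merge at B7: IN[B7] = OUT[B1] ⊔ OUT[B6] = {a@B0, a@B1, b@B3, c@B3, d@B1, d@B6, e@B5, f@B3, f@B5}
Applying B7's transfer function to that IN value gives OUT[B7] (row B7 above).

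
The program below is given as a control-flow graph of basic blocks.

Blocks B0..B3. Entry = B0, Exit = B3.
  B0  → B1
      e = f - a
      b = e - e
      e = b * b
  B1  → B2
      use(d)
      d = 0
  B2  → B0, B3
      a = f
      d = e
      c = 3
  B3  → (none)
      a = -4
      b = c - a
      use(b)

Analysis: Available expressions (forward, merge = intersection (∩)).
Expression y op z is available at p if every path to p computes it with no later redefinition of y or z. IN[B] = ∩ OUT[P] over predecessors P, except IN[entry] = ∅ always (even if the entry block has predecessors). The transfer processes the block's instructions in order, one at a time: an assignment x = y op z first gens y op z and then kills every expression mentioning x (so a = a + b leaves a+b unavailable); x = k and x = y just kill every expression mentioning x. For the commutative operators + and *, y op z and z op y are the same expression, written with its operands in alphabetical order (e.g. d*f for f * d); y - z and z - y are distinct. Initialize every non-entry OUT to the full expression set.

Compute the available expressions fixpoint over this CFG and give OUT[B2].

Answer: {b*b}

Working:
Converged values:
  B0:  IN={}  OUT={b*b, f-a}
  B1:  IN={b*b, f-a}  OUT={b*b, f-a}
  B2:  IN={b*b, f-a}  OUT={b*b}
  B3:  IN={b*b}  OUT={c-a}

Merge at B2: IN[B2] = OUT[B1] = {b*b, f-a}
Applying B2's transfer function to that IN value gives OUT[B2] (row B2 above).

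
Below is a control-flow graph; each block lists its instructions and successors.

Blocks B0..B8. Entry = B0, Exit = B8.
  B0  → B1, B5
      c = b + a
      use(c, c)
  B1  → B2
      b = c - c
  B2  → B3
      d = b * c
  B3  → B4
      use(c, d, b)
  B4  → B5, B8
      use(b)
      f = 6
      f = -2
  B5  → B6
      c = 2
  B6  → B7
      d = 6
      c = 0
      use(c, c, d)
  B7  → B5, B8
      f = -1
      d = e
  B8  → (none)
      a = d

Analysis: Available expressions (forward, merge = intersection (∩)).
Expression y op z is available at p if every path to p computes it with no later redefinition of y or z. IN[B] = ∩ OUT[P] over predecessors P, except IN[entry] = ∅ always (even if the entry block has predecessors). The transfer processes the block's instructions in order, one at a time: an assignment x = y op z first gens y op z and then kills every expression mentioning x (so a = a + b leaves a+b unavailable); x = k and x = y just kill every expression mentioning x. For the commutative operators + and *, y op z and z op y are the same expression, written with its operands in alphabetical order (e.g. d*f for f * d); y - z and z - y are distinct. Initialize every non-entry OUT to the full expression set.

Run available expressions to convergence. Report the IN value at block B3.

Answer: {b*c, c-c}

Working:
Fixpoint table:
  B0: | IN={} | OUT={a+b}
  B1: | IN={a+b} | OUT={c-c}
  B2: | IN={c-c} | OUT={b*c, c-c}
  B3: | IN={b*c, c-c} | OUT={b*c, c-c}
  B4: | IN={b*c, c-c} | OUT={b*c, c-c}
  B5: | IN={} | OUT={}
  B6: | IN={} | OUT={}
  B7: | IN={} | OUT={}
  B8: | IN={} | OUT={}

Merge at B3: IN[B3] = OUT[B2] = {b*c, c-c}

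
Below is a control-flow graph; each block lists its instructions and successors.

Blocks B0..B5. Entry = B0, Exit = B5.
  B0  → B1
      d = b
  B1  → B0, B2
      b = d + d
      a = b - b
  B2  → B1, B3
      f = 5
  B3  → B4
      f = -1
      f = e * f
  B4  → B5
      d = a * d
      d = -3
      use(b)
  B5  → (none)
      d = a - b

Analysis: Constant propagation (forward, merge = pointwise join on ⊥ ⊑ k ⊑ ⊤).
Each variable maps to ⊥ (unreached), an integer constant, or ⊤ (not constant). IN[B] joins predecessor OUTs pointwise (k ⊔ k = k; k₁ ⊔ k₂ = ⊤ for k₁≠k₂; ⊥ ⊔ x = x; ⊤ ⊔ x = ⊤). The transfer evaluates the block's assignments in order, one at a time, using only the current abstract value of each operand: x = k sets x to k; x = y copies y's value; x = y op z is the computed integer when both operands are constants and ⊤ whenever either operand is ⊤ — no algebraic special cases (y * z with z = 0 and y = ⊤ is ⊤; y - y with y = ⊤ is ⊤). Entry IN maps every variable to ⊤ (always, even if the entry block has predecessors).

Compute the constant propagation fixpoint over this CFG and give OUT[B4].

Answer: {a: ⊤, b: ⊤, c: ⊤, d: -3, e: ⊤, f: ⊤}

Trace:
Converged values:
  B0: | IN=(all ⊤) | OUT=(all ⊤)
  B1: | IN=(all ⊤) | OUT=(all ⊤)
  B2: | IN=(all ⊤) | OUT={f:5; rest ⊤}
  B3: | IN={f:5; rest ⊤} | OUT=(all ⊤)
  B4: | IN=(all ⊤) | OUT={d:-3; rest ⊤}
  B5: | IN={d:-3; rest ⊤} | OUT=(all ⊤)

Merge at B4: IN[B4] = OUT[B3] = {a: ⊤, b: ⊤, c: ⊤, d: ⊤, e: ⊤, f: ⊤}
Applying B4's transfer function to that IN value gives OUT[B4] (row B4 above).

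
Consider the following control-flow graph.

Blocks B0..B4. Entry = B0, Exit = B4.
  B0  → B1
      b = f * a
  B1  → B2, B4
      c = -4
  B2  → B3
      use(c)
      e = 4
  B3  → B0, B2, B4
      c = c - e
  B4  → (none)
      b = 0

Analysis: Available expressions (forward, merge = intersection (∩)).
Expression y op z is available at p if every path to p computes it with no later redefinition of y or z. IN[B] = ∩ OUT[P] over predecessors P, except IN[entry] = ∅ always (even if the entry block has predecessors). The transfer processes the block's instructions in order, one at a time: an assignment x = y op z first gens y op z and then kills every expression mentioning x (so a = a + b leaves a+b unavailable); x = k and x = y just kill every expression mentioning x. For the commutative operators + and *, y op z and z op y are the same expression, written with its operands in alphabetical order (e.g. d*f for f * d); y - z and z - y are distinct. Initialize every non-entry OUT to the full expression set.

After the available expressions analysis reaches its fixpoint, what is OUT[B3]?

Answer: {a*f}

Working:
Per-block solution:
  B0: | IN={} | OUT={a*f}
  B1: | IN={a*f} | OUT={a*f}
  B2: | IN={a*f} | OUT={a*f}
  B3: | IN={a*f} | OUT={a*f}
  B4: | IN={a*f} | OUT={a*f}

Merge at B3: IN[B3] = OUT[B2] = {a*f}
Applying B3's transfer function to that IN value gives OUT[B3] (row B3 above).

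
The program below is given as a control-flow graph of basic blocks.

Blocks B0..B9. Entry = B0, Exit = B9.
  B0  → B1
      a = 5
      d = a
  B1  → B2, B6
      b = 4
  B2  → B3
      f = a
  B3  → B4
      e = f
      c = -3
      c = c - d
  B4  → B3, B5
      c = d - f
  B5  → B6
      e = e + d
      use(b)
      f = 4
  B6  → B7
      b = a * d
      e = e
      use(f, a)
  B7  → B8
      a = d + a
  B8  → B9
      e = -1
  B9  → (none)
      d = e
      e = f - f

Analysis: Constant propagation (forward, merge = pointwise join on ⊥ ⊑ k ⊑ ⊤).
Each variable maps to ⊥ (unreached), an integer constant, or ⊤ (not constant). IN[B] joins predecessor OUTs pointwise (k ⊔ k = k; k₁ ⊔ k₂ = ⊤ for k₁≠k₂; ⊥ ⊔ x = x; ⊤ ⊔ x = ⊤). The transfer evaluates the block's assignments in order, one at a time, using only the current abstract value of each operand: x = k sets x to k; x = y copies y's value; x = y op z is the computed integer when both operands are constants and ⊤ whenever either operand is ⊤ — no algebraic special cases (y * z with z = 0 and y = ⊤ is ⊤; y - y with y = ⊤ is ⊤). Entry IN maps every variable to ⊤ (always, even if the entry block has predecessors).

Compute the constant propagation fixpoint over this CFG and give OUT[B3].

Answer: {a: 5, b: 4, c: -8, d: 5, e: 5, f: 5}

Derivation:
Converged values:
  B0:  IN=(all ⊤)  OUT={a:5, d:5; rest ⊤}
  B1:  IN={a:5, d:5; rest ⊤}  OUT={a:5, b:4, d:5; rest ⊤}
  B2:  IN={a:5, b:4, d:5; rest ⊤}  OUT={a:5, b:4, d:5, f:5; rest ⊤}
  B3:  IN={a:5, b:4, d:5, f:5; rest ⊤}  OUT={a:5, b:4, c:-8, d:5, e:5, f:5; rest ⊤}
  B4:  IN={a:5, b:4, c:-8, d:5, e:5, f:5; rest ⊤}  OUT={a:5, b:4, c:0, d:5, e:5, f:5; rest ⊤}
  B5:  IN={a:5, b:4, c:0, d:5, e:5, f:5; rest ⊤}  OUT={a:5, b:4, c:0, d:5, e:10, f:4; rest ⊤}
  B6:  IN={a:5, b:4, d:5; rest ⊤}  OUT={a:5, b:25, d:5; rest ⊤}
  B7:  IN={a:5, b:25, d:5; rest ⊤}  OUT={a:10, b:25, d:5; rest ⊤}
  B8:  IN={a:10, b:25, d:5; rest ⊤}  OUT={a:10, b:25, d:5, e:-1; rest ⊤}
  B9:  IN={a:10, b:25, d:5, e:-1; rest ⊤}  OUT={a:10, b:25, d:-1; rest ⊤}

Merge at B3: IN[B3] = OUT[B2] ⊔ OUT[B4] = {a: 5, b: 4, c: ⊤, d: 5, e: ⊤, f: 5}
Applying B3's transfer function to that IN value gives OUT[B3] (row B3 above).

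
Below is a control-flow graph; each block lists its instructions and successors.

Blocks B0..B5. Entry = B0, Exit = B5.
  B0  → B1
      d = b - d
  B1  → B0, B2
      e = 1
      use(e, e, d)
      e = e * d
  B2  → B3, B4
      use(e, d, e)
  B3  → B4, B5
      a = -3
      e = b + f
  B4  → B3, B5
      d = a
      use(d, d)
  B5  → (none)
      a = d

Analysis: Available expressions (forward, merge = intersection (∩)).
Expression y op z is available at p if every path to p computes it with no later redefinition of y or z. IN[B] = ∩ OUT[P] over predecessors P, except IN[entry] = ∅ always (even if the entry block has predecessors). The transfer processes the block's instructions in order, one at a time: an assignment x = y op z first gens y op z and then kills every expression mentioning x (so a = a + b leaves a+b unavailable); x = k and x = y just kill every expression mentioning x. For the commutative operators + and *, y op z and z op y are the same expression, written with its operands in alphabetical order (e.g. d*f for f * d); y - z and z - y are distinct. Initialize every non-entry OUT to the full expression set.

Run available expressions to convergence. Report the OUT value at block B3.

Fixpoint table:
  B0:  IN={}  OUT={}
  B1:  IN={}  OUT={}
  B2:  IN={}  OUT={}
  B3:  IN={}  OUT={b+f}
  B4:  IN={}  OUT={}
  B5:  IN={}  OUT={}

Merge at B3: IN[B3] = OUT[B2] ∩ OUT[B4] = {}
Applying B3's transfer function to that IN value gives OUT[B3] (row B3 above).

Answer: {b+f}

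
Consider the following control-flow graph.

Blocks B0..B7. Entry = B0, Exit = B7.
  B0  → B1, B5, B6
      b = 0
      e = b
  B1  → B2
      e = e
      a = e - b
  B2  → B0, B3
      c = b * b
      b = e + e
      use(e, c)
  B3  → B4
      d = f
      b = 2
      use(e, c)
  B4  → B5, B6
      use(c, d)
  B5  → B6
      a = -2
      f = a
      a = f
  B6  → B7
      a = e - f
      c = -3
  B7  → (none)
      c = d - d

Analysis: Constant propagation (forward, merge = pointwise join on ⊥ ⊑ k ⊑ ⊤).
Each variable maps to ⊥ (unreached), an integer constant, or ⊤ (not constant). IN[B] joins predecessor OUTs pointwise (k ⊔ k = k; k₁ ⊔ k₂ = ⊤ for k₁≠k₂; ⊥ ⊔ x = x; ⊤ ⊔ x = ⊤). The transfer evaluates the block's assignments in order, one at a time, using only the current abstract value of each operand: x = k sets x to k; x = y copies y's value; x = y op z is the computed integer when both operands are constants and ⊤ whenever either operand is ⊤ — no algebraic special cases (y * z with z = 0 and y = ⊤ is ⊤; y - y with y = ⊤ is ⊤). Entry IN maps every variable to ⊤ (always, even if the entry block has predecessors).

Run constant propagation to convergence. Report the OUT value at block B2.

Answer: {a: 0, b: 0, c: 0, d: ⊤, e: 0, f: ⊤}

Working:
Per-block solution:
  B0:  IN=(all ⊤)  OUT={b:0, e:0; rest ⊤}
  B1:  IN={b:0, e:0; rest ⊤}  OUT={a:0, b:0, e:0; rest ⊤}
  B2:  IN={a:0, b:0, e:0; rest ⊤}  OUT={a:0, b:0, c:0, e:0; rest ⊤}
  B3:  IN={a:0, b:0, c:0, e:0; rest ⊤}  OUT={a:0, b:2, c:0, e:0; rest ⊤}
  B4:  IN={a:0, b:2, c:0, e:0; rest ⊤}  OUT={a:0, b:2, c:0, e:0; rest ⊤}
  B5:  IN={e:0; rest ⊤}  OUT={a:-2, e:0, f:-2; rest ⊤}
  B6:  IN={e:0; rest ⊤}  OUT={c:-3, e:0; rest ⊤}
  B7:  IN={c:-3, e:0; rest ⊤}  OUT={e:0; rest ⊤}

Merge at B2: IN[B2] = OUT[B1] = {a: 0, b: 0, c: ⊤, d: ⊤, e: 0, f: ⊤}
Applying B2's transfer function to that IN value gives OUT[B2] (row B2 above).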